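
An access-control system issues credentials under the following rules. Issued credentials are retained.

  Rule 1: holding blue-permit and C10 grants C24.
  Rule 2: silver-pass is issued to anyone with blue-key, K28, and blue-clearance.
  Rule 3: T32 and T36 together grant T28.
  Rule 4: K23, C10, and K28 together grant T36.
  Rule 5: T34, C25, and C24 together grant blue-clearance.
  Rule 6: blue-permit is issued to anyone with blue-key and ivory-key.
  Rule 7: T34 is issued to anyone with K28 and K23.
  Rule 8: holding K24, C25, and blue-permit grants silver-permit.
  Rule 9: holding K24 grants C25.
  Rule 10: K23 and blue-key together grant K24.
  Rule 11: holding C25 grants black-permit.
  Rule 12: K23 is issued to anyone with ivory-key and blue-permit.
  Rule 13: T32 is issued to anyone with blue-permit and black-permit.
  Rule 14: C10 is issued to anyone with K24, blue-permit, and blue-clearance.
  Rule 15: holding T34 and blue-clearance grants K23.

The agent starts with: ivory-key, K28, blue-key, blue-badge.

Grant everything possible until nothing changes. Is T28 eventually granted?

T28 would need T32 and T36 (Rule 3), but T36 is never granted.

No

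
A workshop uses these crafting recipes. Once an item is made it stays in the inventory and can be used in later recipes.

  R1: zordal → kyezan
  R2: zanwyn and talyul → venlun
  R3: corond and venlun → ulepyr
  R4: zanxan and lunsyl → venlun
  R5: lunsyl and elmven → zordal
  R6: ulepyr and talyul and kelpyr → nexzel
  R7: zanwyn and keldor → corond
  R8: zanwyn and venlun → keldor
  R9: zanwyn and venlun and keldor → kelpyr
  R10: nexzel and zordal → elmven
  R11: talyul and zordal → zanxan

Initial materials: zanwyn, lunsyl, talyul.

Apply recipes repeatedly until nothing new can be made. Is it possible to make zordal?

No

zordal would need lunsyl and elmven (R5), but elmven is never obtained.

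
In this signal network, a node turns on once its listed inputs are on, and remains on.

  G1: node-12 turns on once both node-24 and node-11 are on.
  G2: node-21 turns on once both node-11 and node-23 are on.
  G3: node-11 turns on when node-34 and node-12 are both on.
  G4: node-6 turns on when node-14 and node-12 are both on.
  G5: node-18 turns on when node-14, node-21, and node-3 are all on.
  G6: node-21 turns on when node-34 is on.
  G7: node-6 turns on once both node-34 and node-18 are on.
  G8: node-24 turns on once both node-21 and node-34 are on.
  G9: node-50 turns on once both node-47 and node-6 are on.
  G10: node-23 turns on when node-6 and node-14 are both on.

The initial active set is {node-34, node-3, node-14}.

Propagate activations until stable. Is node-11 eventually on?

No

node-11 would need node-34 and node-12 (G3), but node-12 never turns on.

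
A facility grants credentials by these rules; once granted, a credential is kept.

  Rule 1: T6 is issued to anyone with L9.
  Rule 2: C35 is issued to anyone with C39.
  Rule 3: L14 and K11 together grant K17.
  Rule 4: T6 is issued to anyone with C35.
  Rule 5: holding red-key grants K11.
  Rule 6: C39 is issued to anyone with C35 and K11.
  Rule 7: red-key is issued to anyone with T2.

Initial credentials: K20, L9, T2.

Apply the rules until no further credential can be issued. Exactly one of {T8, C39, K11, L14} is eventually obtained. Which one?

Holding T2 grants red-key (Rule 7).
Holding red-key grants K11 (Rule 5).
No rule produces L14, and it is not given. C39 would need C35 and K11 (Rule 6), but C35 is never granted. No rule produces T8, and it is not given.

K11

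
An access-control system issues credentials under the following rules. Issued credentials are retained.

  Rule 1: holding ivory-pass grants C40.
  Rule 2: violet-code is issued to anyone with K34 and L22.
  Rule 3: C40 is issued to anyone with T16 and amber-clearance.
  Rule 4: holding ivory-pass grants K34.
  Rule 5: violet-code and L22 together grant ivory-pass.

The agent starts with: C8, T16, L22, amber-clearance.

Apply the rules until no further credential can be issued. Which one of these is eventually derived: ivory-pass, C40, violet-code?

Holding T16 and amber-clearance grants C40 (Rule 3).
ivory-pass would need violet-code and L22 (Rule 5), but violet-code is never granted. violet-code would need K34 and L22 (Rule 2), but K34 is never granted.

C40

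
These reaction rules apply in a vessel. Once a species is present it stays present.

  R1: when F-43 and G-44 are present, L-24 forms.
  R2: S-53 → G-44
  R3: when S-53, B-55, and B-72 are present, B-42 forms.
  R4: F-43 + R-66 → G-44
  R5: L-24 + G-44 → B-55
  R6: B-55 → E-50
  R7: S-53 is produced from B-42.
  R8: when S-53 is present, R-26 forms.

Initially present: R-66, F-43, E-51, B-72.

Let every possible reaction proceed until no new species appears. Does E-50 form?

F-43 and R-66 present → G-44 forms (R4).
F-43 and G-44 present → L-24 forms (R1).
L-24 and G-44 present → B-55 forms (R5).
B-55 present → E-50 forms (R6).

Yes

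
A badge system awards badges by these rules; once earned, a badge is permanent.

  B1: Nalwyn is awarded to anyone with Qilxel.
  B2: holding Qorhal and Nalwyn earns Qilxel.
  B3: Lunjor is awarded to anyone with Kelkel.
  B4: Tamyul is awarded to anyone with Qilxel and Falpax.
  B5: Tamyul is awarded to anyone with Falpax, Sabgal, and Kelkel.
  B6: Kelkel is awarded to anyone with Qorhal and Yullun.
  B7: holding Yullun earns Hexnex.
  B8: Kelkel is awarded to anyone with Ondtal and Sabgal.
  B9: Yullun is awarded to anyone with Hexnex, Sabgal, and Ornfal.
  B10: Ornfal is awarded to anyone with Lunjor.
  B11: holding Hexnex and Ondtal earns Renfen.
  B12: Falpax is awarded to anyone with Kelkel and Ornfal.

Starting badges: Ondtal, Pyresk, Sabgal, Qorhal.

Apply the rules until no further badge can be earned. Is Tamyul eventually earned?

With Ondtal and Sabgal, Kelkel is earned (B8).
With Kelkel, Lunjor is earned (B3).
With Lunjor, Ornfal is earned (B10).
With Kelkel and Ornfal, Falpax is earned (B12).
With Falpax, Sabgal, and Kelkel, Tamyul is earned (B5).

Yes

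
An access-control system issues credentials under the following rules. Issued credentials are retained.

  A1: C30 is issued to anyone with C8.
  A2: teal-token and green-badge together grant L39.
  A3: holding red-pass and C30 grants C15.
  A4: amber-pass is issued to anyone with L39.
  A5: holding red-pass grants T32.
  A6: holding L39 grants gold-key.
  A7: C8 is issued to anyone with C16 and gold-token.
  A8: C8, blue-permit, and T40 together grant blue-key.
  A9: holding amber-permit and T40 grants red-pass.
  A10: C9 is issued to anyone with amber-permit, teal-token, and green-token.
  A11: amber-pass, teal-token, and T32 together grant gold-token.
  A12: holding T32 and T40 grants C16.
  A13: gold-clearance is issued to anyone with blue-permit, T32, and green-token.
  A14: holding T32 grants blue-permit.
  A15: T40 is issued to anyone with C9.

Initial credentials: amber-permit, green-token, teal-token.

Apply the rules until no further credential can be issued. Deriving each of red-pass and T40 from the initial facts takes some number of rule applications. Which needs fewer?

T40: Holding amber-permit, teal-token, and green-token grants C9 (A10). Holding C9 grants T40 (A15). [2 rule applications]
red-pass: Holding amber-permit, teal-token, and green-token grants C9 (A10). Holding C9 grants T40 (A15). Holding amber-permit and T40 grants red-pass (A9). [3 rule applications]
T40 needs fewer.

T40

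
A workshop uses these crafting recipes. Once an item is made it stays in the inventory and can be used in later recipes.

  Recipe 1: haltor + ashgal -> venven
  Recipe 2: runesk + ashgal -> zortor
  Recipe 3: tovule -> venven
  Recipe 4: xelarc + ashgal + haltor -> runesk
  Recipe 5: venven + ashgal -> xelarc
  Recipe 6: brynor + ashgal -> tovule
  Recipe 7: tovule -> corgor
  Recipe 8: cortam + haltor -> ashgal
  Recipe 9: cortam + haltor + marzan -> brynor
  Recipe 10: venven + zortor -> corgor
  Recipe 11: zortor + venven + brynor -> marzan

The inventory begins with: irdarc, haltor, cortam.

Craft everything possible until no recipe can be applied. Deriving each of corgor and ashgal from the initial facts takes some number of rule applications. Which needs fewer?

ashgal

ashgal: Using Recipe 8, cortam and haltor make ashgal. [1 rule application]
corgor: Using Recipe 8, cortam and haltor make ashgal. Using Recipe 1, haltor and ashgal make venven. venven + ashgal -> xelarc (Recipe 5). xelarc + ashgal + haltor -> runesk (Recipe 4). runesk + ashgal -> zortor (Recipe 2). venven + zortor -> corgor (Recipe 10). [6 rule applications]
ashgal needs fewer.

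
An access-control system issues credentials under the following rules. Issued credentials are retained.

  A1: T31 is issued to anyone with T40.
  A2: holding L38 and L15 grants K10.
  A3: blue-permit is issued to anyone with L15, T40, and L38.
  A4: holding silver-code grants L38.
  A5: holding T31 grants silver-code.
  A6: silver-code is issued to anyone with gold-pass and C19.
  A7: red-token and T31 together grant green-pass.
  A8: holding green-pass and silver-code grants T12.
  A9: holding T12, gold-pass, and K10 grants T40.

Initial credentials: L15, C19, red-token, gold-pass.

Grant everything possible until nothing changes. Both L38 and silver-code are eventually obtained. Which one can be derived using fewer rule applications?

silver-code

silver-code: Holding gold-pass and C19 grants silver-code (A6). [1 rule application]
L38: Holding gold-pass and C19 grants silver-code (A6). Holding silver-code grants L38 (A4). [2 rule applications]
silver-code needs fewer.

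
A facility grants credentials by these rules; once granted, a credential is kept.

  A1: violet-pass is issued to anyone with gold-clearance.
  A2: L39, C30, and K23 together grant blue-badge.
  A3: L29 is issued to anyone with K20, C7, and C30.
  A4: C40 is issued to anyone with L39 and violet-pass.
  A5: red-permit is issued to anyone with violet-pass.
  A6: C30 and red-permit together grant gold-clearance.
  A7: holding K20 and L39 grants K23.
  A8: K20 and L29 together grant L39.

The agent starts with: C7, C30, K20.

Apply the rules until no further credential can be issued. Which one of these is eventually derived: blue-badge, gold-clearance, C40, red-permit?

blue-badge

Holding K20, C7, and C30 grants L29 (A3).
Holding K20 and L29 grants L39 (A8).
Holding K20 and L39 grants K23 (A7).
Holding L39, C30, and K23 grants blue-badge (A2).
red-permit would need violet-pass (A5), but violet-pass is never granted. C40 would need L39 and violet-pass (A4), but violet-pass is never granted. gold-clearance would need C30 and red-permit (A6), but red-permit is never granted.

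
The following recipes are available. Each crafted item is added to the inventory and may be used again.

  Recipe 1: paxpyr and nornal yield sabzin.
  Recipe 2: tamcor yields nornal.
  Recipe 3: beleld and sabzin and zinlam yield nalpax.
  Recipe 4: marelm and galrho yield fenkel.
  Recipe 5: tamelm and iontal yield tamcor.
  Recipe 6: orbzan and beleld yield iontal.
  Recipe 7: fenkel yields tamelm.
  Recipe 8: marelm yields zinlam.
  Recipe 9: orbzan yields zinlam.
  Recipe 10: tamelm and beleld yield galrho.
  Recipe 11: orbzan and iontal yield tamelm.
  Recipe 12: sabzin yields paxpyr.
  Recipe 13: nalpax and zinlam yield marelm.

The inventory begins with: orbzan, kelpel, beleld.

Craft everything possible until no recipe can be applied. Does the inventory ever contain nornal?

Using Recipe 6, orbzan and beleld make iontal.
Using Recipe 11, orbzan and iontal make tamelm.
Using Recipe 5, tamelm and iontal make tamcor.
tamcor → nornal (Recipe 2).

Yes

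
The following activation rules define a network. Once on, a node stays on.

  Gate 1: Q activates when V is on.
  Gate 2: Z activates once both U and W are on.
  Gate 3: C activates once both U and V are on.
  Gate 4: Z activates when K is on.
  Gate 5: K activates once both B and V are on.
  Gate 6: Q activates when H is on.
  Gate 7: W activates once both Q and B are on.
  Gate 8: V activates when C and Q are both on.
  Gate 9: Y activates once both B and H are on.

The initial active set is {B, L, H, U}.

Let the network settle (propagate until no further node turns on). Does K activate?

K would need B and V (Gate 5), but V never turns on.

No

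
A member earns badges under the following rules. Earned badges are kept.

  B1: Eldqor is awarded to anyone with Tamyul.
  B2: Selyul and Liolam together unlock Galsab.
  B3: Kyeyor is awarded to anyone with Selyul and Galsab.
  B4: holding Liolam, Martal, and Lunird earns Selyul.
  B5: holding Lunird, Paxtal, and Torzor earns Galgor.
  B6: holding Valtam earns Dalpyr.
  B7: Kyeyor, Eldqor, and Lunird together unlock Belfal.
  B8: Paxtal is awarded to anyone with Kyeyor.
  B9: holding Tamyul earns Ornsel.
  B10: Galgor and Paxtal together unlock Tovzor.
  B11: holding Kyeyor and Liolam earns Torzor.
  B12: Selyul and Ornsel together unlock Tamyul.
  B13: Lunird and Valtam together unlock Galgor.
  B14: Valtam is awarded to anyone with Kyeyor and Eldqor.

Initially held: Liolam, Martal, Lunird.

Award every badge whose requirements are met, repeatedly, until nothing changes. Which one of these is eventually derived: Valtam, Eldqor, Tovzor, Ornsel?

With Liolam, Martal, and Lunird, Selyul is earned (B4).
With Selyul and Liolam, Galsab is earned (B2).
With Selyul and Galsab, Kyeyor is earned (B3).
With Kyeyor and Liolam, Torzor is earned (B11).
With Kyeyor, Paxtal is earned (B8).
With Lunird, Paxtal, and Torzor, Galgor is earned (B5).
With Galgor and Paxtal, Tovzor is earned (B10).
Valtam would need Kyeyor and Eldqor (B14), but Eldqor is never earned. Eldqor would need Tamyul (B1), but Tamyul is never earned. Ornsel would need Tamyul (B9), but Tamyul is never earned.

Tovzor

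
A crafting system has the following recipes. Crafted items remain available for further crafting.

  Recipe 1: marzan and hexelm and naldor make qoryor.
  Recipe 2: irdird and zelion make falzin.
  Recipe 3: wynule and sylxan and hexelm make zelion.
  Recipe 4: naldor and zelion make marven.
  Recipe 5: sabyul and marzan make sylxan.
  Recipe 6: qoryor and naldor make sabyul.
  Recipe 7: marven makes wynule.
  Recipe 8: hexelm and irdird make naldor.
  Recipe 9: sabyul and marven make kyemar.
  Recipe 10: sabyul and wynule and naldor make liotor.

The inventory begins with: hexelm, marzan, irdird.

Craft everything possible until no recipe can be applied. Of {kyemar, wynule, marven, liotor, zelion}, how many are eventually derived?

0

kyemar would need sabyul and marven (Recipe 9), but marven is never obtained.
wynule would need marven (Recipe 7), but marven is never obtained.
marven would need naldor and zelion (Recipe 4), but zelion is never obtained.
liotor would need sabyul, wynule, and naldor (Recipe 10), but wynule is never obtained.
zelion would need wynule, sylxan, and hexelm (Recipe 3), but wynule is never obtained.
None of the 5 are reached.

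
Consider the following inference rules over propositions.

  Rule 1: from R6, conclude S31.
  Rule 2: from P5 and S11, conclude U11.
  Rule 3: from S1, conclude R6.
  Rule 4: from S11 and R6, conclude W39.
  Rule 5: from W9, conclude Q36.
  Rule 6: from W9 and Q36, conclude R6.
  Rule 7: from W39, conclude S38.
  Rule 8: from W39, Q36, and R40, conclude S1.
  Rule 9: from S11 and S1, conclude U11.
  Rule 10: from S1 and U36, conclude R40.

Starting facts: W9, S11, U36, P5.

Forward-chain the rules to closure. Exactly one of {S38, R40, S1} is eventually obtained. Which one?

S38

From W9, Rule 5 gives Q36.
From W9 and Q36, Rule 6 gives R6.
S11 and R6 hold, so W39 follows (Rule 4).
W39 holds, so S38 follows (Rule 7).
S1 would need W39, Q36, and R40 (Rule 8), but R40 is never established. R40 would need S1 and U36 (Rule 10), but S1 is never established.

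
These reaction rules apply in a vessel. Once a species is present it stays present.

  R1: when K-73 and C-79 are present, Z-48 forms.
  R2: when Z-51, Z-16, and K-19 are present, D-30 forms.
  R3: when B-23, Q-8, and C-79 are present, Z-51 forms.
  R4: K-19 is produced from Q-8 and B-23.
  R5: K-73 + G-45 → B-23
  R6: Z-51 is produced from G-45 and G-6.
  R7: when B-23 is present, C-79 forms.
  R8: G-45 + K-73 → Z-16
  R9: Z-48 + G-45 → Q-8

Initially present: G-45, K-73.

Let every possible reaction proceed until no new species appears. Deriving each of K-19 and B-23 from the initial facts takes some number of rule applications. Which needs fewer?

B-23

B-23: K-73 and G-45 present → B-23 forms (R5). [1 rule application]
K-19: K-73 and G-45 present → B-23 forms (R5). B-23 present → C-79 forms (R7). K-73 and C-79 present → Z-48 forms (R1). Z-48 and G-45 present → Q-8 forms (R9). Q-8 and B-23 present → K-19 forms (R4). [5 rule applications]
B-23 needs fewer.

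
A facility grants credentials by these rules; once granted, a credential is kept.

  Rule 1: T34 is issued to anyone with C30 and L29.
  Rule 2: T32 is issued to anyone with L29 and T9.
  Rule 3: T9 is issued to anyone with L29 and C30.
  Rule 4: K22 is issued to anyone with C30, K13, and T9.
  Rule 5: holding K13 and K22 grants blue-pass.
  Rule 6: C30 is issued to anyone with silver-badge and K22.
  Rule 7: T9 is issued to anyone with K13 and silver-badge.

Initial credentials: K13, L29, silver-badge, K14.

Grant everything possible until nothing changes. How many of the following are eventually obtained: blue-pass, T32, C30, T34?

1

Holding K13 and silver-badge grants T9 (Rule 7).
Holding L29 and T9 grants T32 (Rule 2).
blue-pass would need K13 and K22 (Rule 5), but K22 is never granted.
T32: reached.
C30 would need silver-badge and K22 (Rule 6), but K22 is never granted.
T34 would need C30 and L29 (Rule 1), but C30 is never granted.
Reached: T32 — 1 of the 4.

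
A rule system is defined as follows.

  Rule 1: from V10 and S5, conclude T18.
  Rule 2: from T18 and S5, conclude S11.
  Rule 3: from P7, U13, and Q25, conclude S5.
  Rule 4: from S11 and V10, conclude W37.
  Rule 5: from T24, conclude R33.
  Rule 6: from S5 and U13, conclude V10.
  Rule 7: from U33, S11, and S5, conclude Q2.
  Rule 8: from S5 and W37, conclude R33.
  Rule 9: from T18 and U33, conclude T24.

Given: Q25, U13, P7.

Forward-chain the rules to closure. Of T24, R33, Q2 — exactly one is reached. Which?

R33

P7, U13, and Q25 hold, so S5 follows (Rule 3).
S5 and U13 hold, so V10 follows (Rule 6).
V10 and S5 hold, so T18 follows (Rule 1).
T18 and S5 hold, so S11 follows (Rule 2).
From S11 and V10, Rule 4 gives W37.
S5 and W37 hold, so R33 follows (Rule 8).
T24 would need T18 and U33 (Rule 9), but U33 is never established. Q2 would need U33, S11, and S5 (Rule 7), but U33 is never established.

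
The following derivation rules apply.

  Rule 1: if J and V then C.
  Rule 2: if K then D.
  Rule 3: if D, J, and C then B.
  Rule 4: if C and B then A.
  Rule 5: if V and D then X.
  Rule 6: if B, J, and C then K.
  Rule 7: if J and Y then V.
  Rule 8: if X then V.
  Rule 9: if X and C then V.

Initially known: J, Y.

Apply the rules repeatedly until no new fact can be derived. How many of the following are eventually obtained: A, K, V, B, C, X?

2

From J and Y, Rule 7 gives V.
From J and V, Rule 1 gives C.
A would need C and B (Rule 4), but B is never established.
K would need B, J, and C (Rule 6), but B is never established.
V: reached.
B would need D, J, and C (Rule 3), but D is never established.
C: reached.
X would need V and D (Rule 5), but D is never established.
Reached: V and C — 2 of the 6.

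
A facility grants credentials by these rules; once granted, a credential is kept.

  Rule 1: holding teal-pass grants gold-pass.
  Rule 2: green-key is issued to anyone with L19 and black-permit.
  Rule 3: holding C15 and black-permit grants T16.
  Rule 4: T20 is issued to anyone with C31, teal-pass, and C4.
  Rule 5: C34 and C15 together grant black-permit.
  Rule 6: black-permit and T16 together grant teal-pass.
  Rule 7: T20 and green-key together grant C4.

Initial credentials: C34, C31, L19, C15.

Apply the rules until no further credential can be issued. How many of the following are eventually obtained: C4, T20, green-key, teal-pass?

Holding C34 and C15 grants black-permit (Rule 5).
Holding C15 and black-permit grants T16 (Rule 3).
Holding L19 and black-permit grants green-key (Rule 2).
Holding black-permit and T16 grants teal-pass (Rule 6).
C4 would need T20 and green-key (Rule 7), but T20 is never granted.
T20 would need C31, teal-pass, and C4 (Rule 4), but C4 is never granted.
green-key: reached.
teal-pass: reached.
Reached: green-key and teal-pass — 2 of the 4.

2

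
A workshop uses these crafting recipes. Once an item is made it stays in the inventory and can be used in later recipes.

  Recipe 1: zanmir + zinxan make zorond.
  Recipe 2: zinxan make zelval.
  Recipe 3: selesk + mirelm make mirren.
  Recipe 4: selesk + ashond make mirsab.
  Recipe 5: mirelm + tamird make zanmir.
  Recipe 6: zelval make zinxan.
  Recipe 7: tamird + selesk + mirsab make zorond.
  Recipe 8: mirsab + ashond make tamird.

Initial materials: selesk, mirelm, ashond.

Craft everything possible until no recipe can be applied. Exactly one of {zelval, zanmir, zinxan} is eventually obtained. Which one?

zanmir

Using Recipe 4, selesk and ashond make mirsab.
Using Recipe 8, mirsab and ashond make tamird.
mirelm + tamird → zanmir (Recipe 5).
zinxan would need zelval (Recipe 6), but zelval is never obtained. zelval would need zinxan (Recipe 2), but zinxan is never obtained.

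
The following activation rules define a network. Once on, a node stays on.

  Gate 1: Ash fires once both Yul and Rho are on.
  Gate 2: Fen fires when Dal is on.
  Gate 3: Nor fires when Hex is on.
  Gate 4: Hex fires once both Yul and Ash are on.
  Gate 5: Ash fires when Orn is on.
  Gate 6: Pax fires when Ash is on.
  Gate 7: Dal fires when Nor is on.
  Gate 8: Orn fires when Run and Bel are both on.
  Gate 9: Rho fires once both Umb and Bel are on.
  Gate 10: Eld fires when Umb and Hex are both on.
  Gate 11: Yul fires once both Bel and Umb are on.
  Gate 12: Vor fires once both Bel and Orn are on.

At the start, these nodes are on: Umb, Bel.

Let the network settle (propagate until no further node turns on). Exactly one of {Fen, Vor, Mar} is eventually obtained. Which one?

Gate 9: Umb and Bel on → Rho on.
Bel and Umb are on, so Yul fires (Gate 11).
Yul and Rho are on, so Ash fires (Gate 1).
Yul and Ash are on, so Hex fires (Gate 4).
Gate 3: Hex on → Nor on.
Nor is on, so Dal fires (Gate 7).
Gate 2: Dal on → Fen on.
No rule produces Mar, and it is not given. Vor would need Bel and Orn (Gate 12), but Orn never turns on.

Fen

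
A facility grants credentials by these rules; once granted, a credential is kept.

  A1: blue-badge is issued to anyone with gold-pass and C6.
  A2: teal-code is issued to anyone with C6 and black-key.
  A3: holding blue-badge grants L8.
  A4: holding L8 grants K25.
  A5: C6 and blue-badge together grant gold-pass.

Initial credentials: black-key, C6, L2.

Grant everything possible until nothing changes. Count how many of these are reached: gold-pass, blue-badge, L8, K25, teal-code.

Holding C6 and black-key grants teal-code (A2).
gold-pass would need C6 and blue-badge (A5), but blue-badge is never granted.
blue-badge would need gold-pass and C6 (A1), but gold-pass is never granted.
L8 would need blue-badge (A3), but blue-badge is never granted.
K25 would need L8 (A4), but L8 is never granted.
teal-code: reached.
Reached: teal-code — 1 of the 5.

1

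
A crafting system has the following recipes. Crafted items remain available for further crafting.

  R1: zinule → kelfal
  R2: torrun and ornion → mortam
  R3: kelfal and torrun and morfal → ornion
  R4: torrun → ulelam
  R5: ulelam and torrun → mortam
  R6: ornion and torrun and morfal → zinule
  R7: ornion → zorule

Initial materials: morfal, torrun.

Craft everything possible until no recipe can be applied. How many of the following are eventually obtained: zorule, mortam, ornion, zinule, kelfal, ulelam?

2

Using R4, torrun makes ulelam.
Using R5, ulelam and torrun make mortam.
zorule would need ornion (R7), but ornion is never obtained.
mortam: reached.
ornion would need kelfal, torrun, and morfal (R3), but kelfal is never obtained.
zinule would need ornion, torrun, and morfal (R6), but ornion is never obtained.
kelfal would need zinule (R1), but zinule is never obtained.
ulelam: reached.
Reached: mortam and ulelam — 2 of the 6.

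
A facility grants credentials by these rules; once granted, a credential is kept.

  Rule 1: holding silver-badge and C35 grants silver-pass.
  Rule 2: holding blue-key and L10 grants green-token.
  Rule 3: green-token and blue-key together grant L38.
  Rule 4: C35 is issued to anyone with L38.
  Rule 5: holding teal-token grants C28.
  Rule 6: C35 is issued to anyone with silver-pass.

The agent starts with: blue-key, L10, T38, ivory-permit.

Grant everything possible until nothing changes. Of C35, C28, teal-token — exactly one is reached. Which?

C35

Holding blue-key and L10 grants green-token (Rule 2).
Holding green-token and blue-key grants L38 (Rule 3).
Holding L38 grants C35 (Rule 4).
No rule produces teal-token, and it is not given. C28 would need teal-token (Rule 5), but teal-token is never granted.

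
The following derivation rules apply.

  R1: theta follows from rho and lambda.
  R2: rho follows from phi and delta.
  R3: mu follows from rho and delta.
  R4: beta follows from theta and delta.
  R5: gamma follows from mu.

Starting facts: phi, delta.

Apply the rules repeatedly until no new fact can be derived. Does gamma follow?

Yes

phi and delta hold, so rho follows (R2).
rho and delta hold, so mu follows (R3).
From mu, R5 gives gamma.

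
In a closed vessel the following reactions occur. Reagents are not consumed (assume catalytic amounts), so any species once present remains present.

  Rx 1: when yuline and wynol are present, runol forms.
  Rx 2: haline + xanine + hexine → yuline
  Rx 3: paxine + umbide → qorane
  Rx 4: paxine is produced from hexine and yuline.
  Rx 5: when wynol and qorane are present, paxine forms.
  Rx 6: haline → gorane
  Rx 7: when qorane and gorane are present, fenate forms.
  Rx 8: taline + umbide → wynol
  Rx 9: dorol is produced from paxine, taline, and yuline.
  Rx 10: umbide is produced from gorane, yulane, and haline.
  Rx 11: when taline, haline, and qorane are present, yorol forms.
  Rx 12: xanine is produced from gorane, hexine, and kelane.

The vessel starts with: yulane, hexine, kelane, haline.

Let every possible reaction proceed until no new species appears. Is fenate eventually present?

haline present → gorane forms (Rx 6).
gorane, hexine, and kelane present → xanine forms (Rx 12).
gorane, yulane, and haline present → umbide forms (Rx 10).
haline, xanine, and hexine present → yuline forms (Rx 2).
hexine and yuline present → paxine forms (Rx 4).
paxine and umbide present → qorane forms (Rx 3).
qorane and gorane present → fenate forms (Rx 7).

Yes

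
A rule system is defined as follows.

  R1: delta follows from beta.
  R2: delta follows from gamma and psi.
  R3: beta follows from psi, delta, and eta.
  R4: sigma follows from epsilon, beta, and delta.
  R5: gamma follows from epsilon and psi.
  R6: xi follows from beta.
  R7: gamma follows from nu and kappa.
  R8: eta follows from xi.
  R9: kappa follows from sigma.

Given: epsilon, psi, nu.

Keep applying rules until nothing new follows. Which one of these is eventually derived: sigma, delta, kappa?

delta

epsilon and psi hold, so gamma follows (R5).
gamma and psi hold, so delta follows (R2).
sigma would need epsilon, beta, and delta (R4), but beta is never established. kappa would need sigma (R9), but sigma is never established.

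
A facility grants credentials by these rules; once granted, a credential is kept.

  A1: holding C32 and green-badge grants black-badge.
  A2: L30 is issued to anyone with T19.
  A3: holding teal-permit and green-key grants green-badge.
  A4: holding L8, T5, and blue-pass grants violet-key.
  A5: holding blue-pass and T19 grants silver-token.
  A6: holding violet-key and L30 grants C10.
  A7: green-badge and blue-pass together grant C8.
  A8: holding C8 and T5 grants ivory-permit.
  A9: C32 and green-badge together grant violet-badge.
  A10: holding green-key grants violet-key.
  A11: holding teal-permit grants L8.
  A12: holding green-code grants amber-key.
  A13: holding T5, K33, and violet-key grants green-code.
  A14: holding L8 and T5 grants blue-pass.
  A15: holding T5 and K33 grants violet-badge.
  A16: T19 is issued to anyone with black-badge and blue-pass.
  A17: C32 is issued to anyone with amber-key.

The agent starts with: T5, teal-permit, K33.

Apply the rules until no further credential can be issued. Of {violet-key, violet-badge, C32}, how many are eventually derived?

3

Holding teal-permit grants L8 (A11).
Holding T5 and K33 grants violet-badge (A15).
Holding L8 and T5 grants blue-pass (A14).
Holding L8, T5, and blue-pass grants violet-key (A4).
Holding T5, K33, and violet-key grants green-code (A13).
Holding green-code grants amber-key (A12).
Holding amber-key grants C32 (A17).
violet-key: reached.
violet-badge: reached.
C32: reached.
All 3 are reached.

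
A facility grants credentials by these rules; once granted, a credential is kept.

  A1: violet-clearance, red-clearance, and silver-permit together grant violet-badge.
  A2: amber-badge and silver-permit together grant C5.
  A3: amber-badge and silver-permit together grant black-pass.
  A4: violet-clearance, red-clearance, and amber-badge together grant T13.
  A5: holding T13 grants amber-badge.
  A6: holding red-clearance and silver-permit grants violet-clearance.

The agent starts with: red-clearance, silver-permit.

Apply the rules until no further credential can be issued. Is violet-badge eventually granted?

Yes

Holding red-clearance and silver-permit grants violet-clearance (A6).
Holding violet-clearance, red-clearance, and silver-permit grants violet-badge (A1).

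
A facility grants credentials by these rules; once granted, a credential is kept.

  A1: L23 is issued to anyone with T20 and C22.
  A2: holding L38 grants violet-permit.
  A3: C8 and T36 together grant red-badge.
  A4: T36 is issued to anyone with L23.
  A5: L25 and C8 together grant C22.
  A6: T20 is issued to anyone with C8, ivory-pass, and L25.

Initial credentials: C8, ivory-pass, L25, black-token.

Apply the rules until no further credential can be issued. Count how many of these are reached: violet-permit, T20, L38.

1

Holding C8, ivory-pass, and L25 grants T20 (A6).
violet-permit would need L38 (A2), but L38 is never granted.
T20: reached.
No rule produces L38, and it is not given.
Reached: T20 — 1 of the 3.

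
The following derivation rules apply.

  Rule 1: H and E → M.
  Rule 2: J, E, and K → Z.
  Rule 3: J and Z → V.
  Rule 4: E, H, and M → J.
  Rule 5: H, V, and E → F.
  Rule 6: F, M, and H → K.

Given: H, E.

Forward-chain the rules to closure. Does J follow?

Yes

From H and E, Rule 1 gives M.
From E, H, and M, Rule 4 gives J.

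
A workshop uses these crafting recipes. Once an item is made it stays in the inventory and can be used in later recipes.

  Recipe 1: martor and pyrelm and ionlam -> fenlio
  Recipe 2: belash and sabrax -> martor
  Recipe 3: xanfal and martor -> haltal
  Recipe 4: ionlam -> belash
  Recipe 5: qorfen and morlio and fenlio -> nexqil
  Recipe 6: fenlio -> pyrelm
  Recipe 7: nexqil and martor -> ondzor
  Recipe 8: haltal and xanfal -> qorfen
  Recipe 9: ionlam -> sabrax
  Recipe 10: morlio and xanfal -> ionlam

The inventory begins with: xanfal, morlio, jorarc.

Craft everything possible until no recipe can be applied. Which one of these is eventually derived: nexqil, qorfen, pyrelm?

morlio and xanfal -> ionlam (Recipe 10).
ionlam -> belash (Recipe 4).
Using Recipe 9, ionlam makes sabrax.
belash and sabrax -> martor (Recipe 2).
xanfal and martor -> haltal (Recipe 3).
haltal and xanfal -> qorfen (Recipe 8).
nexqil would need qorfen, morlio, and fenlio (Recipe 5), but fenlio is never obtained. pyrelm would need fenlio (Recipe 6), but fenlio is never obtained.

qorfen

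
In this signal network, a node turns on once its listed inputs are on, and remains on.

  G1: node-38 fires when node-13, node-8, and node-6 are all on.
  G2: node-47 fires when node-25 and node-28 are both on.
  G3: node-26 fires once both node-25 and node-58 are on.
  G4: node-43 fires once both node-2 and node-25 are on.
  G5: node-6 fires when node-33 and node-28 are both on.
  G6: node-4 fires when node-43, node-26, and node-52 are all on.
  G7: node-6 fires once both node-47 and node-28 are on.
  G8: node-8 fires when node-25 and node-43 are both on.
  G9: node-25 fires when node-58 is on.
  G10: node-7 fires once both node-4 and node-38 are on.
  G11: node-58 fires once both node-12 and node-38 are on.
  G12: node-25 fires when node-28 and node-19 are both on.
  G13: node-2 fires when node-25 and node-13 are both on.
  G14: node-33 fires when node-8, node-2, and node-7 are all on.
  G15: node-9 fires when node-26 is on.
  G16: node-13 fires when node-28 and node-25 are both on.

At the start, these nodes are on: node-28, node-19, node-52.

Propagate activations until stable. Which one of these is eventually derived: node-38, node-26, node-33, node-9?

node-28 and node-19 are on, so node-25 fires (G12).
node-25 and node-28 are on, so node-47 fires (G2).
node-28 and node-25 are on, so node-13 fires (G16).
G7: node-47 and node-28 on → node-6 on.
G13: node-25 and node-13 on → node-2 on.
node-2 and node-25 are on, so node-43 fires (G4).
node-25 and node-43 are on, so node-8 fires (G8).
G1: node-13, node-8, and node-6 on → node-38 on.
node-26 would need node-25 and node-58 (G3), but node-58 never turns on. node-33 would need node-8, node-2, and node-7 (G14), but node-7 never turns on. node-9 would need node-26 (G15), but node-26 never turns on.

node-38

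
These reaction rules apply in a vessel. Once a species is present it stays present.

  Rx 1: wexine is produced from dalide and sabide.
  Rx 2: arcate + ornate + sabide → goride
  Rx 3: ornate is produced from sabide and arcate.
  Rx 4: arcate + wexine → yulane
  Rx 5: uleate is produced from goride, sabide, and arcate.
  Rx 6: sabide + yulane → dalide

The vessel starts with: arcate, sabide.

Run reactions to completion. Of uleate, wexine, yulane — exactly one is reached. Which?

sabide and arcate present → ornate forms (Rx 3).
arcate, ornate, and sabide present → goride forms (Rx 2).
goride, sabide, and arcate present → uleate forms (Rx 5).
yulane would need arcate and wexine (Rx 4), but wexine never forms. wexine would need dalide and sabide (Rx 1), but dalide never forms.

uleate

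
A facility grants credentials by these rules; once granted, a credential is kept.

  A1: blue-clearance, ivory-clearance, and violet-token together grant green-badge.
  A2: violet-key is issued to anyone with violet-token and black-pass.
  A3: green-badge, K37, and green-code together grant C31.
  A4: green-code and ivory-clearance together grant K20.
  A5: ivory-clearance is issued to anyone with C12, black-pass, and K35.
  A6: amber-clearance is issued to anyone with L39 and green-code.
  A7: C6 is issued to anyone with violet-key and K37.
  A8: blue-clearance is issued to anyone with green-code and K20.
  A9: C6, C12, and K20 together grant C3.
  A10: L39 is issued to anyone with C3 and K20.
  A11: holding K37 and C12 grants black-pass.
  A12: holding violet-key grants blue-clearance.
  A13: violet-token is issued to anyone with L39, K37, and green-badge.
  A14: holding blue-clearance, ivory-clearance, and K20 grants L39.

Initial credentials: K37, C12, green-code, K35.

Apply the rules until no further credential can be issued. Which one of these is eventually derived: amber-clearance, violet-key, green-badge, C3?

amber-clearance

Holding K37 and C12 grants black-pass (A11).
Holding C12, black-pass, and K35 grants ivory-clearance (A5).
Holding green-code and ivory-clearance grants K20 (A4).
Holding green-code and K20 grants blue-clearance (A8).
Holding blue-clearance, ivory-clearance, and K20 grants L39 (A14).
Holding L39 and green-code grants amber-clearance (A6).
violet-key would need violet-token and black-pass (A2), but violet-token is never granted. green-badge would need blue-clearance, ivory-clearance, and violet-token (A1), but violet-token is never granted. C3 would need C6, C12, and K20 (A9), but C6 is never granted.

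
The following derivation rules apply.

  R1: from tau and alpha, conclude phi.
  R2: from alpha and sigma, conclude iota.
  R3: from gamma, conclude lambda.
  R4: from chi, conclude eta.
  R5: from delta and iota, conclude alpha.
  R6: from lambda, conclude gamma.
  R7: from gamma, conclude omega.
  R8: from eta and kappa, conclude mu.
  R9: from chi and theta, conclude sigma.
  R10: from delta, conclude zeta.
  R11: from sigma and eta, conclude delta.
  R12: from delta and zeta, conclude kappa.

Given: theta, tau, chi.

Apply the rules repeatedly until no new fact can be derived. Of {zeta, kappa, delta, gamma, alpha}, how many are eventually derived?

chi and theta hold, so sigma follows (R9).
From chi, R4 gives eta.
From sigma and eta, R11 gives delta.
delta holds, so zeta follows (R10).
From delta and zeta, R12 gives kappa.
zeta: reached.
kappa: reached.
delta: reached.
gamma would need lambda (R6), but lambda is never established.
alpha would need delta and iota (R5), but iota is never established.
Reached: zeta, kappa, and delta — 3 of the 5.

3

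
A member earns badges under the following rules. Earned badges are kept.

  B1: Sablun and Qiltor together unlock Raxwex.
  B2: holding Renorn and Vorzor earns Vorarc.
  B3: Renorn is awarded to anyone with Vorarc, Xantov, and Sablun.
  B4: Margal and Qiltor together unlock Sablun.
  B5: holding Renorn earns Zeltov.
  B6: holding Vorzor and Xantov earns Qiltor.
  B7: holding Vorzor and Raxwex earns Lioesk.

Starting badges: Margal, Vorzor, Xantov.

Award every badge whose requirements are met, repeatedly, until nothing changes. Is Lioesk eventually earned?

Yes

With Vorzor and Xantov, Qiltor is earned (B6).
With Margal and Qiltor, Sablun is earned (B4).
With Sablun and Qiltor, Raxwex is earned (B1).
With Vorzor and Raxwex, Lioesk is earned (B7).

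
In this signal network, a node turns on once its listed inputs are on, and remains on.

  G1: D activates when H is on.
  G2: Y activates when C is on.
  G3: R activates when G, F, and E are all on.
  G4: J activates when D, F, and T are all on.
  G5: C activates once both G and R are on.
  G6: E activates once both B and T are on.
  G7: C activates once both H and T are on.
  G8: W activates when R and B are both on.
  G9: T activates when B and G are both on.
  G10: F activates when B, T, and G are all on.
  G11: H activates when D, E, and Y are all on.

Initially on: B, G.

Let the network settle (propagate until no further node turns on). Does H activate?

H would need D, E, and Y (G11), but D never turns on.

No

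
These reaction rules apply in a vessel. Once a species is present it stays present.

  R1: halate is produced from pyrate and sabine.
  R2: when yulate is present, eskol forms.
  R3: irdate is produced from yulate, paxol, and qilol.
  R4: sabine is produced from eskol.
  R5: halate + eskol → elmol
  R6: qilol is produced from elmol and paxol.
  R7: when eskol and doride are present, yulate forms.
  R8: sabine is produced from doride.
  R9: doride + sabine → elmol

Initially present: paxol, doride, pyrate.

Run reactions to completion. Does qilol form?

Yes

doride present → sabine forms (R8).
doride and sabine present → elmol forms (R9).
elmol and paxol present → qilol forms (R6).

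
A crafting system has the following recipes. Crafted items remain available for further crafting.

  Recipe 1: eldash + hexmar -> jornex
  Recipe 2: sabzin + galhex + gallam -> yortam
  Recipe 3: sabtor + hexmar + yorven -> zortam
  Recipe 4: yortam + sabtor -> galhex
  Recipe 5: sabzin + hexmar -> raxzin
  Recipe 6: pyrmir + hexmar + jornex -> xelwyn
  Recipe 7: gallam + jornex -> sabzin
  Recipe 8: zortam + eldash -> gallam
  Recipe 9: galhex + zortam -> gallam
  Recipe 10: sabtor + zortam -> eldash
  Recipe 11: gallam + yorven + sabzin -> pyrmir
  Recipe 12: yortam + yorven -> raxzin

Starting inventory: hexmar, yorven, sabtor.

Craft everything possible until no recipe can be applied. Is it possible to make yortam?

No

yortam would need sabzin, galhex, and gallam (Recipe 2), but galhex is never obtained.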